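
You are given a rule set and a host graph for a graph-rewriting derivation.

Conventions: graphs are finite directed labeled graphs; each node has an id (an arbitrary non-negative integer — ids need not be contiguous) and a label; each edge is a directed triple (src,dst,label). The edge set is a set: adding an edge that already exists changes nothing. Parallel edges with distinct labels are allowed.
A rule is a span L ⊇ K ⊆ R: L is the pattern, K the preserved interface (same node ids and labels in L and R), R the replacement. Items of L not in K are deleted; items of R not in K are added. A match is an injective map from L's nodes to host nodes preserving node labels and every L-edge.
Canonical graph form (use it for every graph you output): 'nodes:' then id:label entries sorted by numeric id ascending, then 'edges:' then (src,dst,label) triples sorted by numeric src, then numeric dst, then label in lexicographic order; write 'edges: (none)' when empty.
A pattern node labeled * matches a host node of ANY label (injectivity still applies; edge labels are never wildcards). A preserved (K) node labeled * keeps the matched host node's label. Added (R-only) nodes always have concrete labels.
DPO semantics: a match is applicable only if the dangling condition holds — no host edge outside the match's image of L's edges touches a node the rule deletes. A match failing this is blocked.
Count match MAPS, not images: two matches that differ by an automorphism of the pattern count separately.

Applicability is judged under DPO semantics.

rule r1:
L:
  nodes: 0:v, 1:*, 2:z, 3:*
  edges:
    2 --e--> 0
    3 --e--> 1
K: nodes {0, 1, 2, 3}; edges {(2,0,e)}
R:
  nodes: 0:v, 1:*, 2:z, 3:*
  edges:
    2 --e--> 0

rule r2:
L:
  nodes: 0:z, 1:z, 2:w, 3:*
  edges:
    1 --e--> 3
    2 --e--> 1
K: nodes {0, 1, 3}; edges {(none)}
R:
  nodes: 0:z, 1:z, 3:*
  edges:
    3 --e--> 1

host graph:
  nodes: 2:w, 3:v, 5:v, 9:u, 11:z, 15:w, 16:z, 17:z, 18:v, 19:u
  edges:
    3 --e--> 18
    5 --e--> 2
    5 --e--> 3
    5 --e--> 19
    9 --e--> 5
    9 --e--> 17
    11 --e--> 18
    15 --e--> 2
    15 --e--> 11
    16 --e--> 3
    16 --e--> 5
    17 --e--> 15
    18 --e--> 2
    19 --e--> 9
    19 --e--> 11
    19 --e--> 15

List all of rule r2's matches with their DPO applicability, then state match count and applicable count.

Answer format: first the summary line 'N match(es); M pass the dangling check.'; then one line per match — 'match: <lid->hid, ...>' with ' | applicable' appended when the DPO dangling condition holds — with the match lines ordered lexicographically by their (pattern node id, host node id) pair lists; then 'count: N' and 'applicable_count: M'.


2 match(es); 0 pass the dangling check.
match: 0->16, 1->11, 2->15, 3->18
match: 0->17, 1->11, 2->15, 3->18
count: 2
applicable_count: 0


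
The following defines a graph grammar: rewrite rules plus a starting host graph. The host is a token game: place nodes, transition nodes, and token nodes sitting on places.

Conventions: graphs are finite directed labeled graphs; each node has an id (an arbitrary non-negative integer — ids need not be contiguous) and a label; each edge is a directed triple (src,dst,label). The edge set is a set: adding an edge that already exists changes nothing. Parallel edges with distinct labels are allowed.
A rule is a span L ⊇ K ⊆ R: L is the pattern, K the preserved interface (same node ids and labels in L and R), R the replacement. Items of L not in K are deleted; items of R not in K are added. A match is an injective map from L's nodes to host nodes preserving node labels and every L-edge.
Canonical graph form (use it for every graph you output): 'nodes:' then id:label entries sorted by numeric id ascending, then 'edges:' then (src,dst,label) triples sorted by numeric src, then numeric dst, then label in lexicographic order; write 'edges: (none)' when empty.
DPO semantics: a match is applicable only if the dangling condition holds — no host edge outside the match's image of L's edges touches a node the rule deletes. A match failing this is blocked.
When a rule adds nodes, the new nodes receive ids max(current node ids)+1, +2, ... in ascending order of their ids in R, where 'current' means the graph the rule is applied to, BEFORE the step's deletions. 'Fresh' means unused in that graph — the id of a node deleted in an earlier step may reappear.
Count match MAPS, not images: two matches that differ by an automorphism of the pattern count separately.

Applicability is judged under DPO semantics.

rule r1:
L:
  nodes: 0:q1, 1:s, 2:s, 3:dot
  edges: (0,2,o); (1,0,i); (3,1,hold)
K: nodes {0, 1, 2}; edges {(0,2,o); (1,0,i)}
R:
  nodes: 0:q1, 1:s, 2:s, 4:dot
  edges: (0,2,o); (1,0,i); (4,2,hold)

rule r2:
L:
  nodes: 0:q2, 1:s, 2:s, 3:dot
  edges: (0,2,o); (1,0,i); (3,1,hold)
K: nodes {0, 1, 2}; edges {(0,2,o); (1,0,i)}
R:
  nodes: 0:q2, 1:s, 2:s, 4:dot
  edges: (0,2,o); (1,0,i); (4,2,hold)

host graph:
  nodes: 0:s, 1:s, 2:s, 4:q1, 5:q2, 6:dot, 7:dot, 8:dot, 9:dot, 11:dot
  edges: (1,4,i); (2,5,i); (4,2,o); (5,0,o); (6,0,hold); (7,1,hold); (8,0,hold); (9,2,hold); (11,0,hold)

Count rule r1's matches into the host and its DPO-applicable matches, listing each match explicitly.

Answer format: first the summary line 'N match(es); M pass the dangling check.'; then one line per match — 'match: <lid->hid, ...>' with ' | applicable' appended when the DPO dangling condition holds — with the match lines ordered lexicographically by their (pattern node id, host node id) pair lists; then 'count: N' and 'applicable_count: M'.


1 match(es); 1 pass the dangling check.
match: 0->4, 1->1, 2->2, 3->7 | applicable
count: 1
applicable_count: 1


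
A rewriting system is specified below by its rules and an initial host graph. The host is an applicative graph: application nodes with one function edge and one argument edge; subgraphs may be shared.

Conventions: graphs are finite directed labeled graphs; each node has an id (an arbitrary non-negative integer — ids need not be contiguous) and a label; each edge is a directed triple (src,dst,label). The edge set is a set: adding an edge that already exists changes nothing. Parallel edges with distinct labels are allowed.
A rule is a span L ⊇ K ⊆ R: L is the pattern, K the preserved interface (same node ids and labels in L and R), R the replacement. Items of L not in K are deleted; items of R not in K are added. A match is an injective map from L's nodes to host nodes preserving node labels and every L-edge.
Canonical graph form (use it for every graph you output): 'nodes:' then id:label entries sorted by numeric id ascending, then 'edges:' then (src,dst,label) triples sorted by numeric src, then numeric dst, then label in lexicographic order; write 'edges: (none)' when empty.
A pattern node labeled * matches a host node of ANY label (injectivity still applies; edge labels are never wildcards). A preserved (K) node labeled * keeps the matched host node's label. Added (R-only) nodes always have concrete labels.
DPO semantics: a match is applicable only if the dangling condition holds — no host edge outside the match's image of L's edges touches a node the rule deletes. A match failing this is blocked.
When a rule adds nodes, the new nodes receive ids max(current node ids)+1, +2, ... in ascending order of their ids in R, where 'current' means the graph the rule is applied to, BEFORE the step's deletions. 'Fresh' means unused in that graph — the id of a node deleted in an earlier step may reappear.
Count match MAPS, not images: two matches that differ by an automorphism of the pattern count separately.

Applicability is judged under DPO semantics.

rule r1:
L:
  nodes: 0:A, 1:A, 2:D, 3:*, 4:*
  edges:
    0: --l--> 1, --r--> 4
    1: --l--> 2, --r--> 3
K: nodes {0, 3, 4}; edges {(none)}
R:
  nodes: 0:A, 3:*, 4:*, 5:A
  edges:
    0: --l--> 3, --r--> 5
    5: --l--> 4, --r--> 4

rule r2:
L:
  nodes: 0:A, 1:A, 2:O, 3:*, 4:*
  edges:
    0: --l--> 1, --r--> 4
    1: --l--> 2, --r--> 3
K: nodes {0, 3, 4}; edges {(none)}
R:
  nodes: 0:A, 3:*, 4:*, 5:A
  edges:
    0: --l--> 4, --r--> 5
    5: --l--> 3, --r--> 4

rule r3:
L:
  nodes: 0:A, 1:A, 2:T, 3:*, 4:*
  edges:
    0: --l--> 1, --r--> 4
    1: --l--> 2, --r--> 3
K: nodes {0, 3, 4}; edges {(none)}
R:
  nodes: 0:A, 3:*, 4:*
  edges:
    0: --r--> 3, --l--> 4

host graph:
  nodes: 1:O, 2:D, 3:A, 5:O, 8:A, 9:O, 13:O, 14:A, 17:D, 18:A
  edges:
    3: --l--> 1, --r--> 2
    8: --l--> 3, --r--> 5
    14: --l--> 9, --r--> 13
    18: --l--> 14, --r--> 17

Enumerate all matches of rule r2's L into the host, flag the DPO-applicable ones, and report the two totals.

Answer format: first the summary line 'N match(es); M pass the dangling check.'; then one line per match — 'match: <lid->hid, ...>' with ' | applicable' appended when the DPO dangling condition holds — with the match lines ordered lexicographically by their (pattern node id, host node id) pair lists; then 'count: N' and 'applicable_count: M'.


2 match(es); 2 pass the dangling check.
match: 0->8, 1->3, 2->1, 3->2, 4->5 | applicable
match: 0->18, 1->14, 2->9, 3->13, 4->17 | applicable
count: 2
applicable_count: 2


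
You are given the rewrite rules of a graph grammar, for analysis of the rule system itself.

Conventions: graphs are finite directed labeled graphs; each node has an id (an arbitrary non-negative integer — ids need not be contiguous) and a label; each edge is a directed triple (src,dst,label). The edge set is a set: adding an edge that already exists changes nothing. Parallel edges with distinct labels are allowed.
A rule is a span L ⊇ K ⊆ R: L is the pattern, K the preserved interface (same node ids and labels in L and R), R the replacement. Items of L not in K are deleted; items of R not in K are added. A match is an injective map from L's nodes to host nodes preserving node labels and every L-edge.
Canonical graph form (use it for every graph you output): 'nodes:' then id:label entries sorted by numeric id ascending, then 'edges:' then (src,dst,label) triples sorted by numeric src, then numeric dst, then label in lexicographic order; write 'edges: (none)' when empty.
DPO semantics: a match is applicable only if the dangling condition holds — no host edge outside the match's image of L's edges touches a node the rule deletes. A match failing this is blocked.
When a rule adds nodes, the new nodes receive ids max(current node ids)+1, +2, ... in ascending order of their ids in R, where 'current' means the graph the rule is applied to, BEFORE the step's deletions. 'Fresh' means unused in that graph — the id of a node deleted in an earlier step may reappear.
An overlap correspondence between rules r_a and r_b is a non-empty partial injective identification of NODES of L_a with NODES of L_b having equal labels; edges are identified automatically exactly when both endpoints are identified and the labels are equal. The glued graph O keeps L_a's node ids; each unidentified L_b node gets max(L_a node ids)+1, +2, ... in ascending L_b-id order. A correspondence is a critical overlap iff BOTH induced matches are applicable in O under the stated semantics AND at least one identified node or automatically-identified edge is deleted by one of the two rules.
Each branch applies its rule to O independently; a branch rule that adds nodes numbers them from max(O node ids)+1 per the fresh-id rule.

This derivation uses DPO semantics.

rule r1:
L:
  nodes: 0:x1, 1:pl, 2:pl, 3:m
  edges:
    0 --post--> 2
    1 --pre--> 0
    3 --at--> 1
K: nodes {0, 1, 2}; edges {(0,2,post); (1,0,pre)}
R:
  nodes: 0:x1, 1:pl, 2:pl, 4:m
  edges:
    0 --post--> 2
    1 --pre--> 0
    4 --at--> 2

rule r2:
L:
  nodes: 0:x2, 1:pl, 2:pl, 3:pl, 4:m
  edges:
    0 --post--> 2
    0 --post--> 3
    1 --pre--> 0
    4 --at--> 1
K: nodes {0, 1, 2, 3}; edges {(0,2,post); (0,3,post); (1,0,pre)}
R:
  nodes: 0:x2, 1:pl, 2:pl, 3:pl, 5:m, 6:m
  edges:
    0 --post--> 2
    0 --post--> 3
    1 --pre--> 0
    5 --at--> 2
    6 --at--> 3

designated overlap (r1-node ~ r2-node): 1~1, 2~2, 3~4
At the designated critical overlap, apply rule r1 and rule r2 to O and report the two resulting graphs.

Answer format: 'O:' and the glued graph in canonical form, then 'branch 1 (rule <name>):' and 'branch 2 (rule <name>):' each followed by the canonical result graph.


O:
nodes: 0:x1, 1:pl, 2:pl, 3:m, 4:x2, 5:pl
edges: (0,2,post); (1,0,pre); (1,4,pre); (3,1,at); (4,2,post); (4,5,post)
branch 1 (rule r1):
nodes: 0:x1, 1:pl, 2:pl, 4:x2, 5:pl, 6:m
edges: (0,2,post); (1,0,pre); (1,4,pre); (4,2,post); (4,5,post); (6,2,at)
branch 2 (rule r2):
nodes: 0:x1, 1:pl, 2:pl, 4:x2, 5:pl, 6:m, 7:m
edges: (0,2,post); (1,0,pre); (1,4,pre); (4,2,post); (4,5,post); (6,2,at); (7,5,at)


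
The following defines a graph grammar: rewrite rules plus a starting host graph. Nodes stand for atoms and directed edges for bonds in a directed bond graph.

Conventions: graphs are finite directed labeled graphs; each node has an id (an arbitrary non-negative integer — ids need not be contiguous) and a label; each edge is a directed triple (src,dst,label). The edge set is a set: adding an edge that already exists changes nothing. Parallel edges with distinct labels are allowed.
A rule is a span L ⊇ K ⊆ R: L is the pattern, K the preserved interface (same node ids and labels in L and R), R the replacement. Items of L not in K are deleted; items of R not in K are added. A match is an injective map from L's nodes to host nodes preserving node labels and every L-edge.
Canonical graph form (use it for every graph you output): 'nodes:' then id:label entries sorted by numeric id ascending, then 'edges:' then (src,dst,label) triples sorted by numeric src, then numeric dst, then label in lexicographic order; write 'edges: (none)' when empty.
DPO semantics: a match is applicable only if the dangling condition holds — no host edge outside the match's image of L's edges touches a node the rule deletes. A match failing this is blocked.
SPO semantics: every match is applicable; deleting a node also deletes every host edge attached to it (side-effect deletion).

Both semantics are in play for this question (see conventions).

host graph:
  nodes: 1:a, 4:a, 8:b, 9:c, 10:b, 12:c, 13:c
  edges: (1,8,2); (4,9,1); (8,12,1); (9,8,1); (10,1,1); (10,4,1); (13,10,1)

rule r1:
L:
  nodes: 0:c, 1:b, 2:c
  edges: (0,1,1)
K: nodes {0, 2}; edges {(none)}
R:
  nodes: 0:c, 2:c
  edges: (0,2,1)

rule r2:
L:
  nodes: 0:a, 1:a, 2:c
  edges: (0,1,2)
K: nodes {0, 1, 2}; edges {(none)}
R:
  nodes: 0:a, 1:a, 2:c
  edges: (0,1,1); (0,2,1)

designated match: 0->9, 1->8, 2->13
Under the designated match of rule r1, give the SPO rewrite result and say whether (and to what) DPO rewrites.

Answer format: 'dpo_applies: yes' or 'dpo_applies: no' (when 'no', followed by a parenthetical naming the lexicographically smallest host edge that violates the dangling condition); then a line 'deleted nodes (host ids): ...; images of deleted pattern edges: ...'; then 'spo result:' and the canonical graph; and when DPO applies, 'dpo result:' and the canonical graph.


dpo_applies: no
(the rule deletes node 8, which keeps host edge (1,8,2) outside the match image — the dangling condition fails, DPO blocks; SPO proceeds and side-deletes such edges)
deleted nodes (host ids): 8; images of deleted pattern edges: (9,8,1)
spo result:
nodes: 1:a, 4:a, 9:c, 10:b, 12:c, 13:c
edges: (4,9,1); (9,13,1); (10,1,1); (10,4,1); (13,10,1)


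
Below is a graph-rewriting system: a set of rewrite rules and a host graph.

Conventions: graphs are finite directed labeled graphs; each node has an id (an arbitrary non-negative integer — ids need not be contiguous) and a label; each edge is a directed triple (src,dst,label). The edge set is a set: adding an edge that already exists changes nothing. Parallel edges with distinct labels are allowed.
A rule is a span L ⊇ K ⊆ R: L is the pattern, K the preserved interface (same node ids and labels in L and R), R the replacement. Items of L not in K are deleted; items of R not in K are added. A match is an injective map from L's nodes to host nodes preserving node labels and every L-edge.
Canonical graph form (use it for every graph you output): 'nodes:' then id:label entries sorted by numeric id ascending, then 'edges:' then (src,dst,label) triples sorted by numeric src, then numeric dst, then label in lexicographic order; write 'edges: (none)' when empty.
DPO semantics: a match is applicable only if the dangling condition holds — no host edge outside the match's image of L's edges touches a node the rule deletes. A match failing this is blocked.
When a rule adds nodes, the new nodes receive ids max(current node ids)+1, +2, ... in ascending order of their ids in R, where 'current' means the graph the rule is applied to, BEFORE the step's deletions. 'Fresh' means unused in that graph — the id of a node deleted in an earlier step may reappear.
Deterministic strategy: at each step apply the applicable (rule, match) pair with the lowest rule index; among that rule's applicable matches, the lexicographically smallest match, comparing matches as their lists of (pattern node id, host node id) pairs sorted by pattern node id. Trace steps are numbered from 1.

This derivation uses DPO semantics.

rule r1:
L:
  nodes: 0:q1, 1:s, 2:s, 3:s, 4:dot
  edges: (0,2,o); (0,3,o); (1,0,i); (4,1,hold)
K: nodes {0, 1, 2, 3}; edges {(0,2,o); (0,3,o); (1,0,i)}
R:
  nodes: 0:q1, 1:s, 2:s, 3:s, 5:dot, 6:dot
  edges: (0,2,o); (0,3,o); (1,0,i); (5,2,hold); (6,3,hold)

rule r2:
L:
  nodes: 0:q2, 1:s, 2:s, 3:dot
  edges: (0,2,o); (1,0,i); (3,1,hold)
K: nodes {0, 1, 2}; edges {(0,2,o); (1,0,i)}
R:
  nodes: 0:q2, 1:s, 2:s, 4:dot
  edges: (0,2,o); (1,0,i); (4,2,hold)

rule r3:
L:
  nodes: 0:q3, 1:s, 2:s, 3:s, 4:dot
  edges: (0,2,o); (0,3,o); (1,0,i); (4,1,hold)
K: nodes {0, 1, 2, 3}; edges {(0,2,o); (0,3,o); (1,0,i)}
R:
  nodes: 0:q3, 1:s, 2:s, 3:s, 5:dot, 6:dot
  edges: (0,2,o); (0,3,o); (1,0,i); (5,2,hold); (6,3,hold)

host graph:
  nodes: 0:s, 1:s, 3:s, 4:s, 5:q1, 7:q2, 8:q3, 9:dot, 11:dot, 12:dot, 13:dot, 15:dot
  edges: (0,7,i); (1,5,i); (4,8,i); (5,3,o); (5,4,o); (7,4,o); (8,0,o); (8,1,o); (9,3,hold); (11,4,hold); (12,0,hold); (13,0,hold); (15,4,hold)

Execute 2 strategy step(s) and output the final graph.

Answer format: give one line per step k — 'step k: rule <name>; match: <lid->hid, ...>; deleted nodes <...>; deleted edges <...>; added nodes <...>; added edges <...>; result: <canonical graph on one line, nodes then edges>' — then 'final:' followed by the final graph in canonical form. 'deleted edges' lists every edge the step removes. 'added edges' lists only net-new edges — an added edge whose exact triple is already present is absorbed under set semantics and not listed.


step 1: rule r2; match: 0->7, 1->0, 2->4, 3->12; deleted nodes 12; deleted edges (12,0,hold); added nodes 16; added edges (16,4,hold); result: nodes: 0:s, 1:s, 3:s, 4:s, 5:q1, 7:q2, 8:q3, 9:dot, 11:dot, 13:dot, 15:dot, 16:dot edges: (0,7,i); (1,5,i); (4,8,i); (5,3,o); (5,4,o); (7,4,o); (8,0,o); (8,1,o); (9,3,hold); (11,4,hold); (13,0,hold); (15,4,hold); (16,4,hold)
step 2: rule r2; match: 0->7, 1->0, 2->4, 3->13; deleted nodes 13; deleted edges (13,0,hold); added nodes 17; added edges (17,4,hold); result: nodes: 0:s, 1:s, 3:s, 4:s, 5:q1, 7:q2, 8:q3, 9:dot, 11:dot, 15:dot, 16:dot, 17:dot edges: (0,7,i); (1,5,i); (4,8,i); (5,3,o); (5,4,o); (7,4,o); (8,0,o); (8,1,o); (9,3,hold); (11,4,hold); (15,4,hold); (16,4,hold); (17,4,hold)
final:
nodes: 0:s, 1:s, 3:s, 4:s, 5:q1, 7:q2, 8:q3, 9:dot, 11:dot, 15:dot, 16:dot, 17:dot
edges: (0,7,i); (1,5,i); (4,8,i); (5,3,o); (5,4,o); (7,4,o); (8,0,o); (8,1,o); (9,3,hold); (11,4,hold); (15,4,hold); (16,4,hold); (17,4,hold)


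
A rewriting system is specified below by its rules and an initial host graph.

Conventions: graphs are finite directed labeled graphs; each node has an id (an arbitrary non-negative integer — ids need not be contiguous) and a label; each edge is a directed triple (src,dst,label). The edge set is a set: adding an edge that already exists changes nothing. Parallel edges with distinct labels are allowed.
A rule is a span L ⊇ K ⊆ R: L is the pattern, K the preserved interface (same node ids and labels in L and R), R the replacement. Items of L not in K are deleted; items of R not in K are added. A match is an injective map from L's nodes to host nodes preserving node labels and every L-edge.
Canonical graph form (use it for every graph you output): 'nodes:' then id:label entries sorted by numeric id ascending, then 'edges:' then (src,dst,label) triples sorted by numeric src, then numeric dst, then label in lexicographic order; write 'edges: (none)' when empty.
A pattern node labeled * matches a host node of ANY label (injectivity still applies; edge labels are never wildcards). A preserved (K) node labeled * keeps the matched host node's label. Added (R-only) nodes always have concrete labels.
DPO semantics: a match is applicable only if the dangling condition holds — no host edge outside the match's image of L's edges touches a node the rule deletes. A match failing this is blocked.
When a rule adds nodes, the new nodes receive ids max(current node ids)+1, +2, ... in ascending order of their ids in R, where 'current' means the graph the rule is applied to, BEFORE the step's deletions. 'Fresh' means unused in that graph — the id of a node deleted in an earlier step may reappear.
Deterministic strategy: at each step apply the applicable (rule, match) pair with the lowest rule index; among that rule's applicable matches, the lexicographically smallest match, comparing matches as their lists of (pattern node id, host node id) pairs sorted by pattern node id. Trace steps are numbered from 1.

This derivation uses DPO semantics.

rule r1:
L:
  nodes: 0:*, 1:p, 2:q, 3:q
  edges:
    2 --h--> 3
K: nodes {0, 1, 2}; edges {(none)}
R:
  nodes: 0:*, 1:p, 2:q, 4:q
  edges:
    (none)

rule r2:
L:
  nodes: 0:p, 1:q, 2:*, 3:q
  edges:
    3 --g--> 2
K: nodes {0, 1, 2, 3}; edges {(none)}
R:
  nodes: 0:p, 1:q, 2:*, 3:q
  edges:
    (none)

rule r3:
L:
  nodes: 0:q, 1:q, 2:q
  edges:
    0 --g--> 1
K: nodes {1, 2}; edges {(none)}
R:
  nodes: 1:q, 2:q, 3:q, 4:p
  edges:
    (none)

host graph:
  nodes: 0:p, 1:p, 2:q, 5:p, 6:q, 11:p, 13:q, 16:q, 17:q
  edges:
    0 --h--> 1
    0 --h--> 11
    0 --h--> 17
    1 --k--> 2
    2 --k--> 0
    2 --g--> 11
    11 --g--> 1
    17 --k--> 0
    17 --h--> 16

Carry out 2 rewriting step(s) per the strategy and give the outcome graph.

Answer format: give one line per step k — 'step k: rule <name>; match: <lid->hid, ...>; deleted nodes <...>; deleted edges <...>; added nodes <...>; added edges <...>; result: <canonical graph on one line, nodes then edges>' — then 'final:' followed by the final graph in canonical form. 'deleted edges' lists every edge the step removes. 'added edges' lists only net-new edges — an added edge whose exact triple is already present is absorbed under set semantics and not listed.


step 1: rule r1; match: 0->0, 1->1, 2->17, 3->16; deleted nodes 16; deleted edges (17,16,h); added nodes 18; added edges (none); result: nodes: 0:p, 1:p, 2:q, 5:p, 6:q, 11:p, 13:q, 17:q, 18:q edges: (0,1,h); (0,11,h); (0,17,h); (1,2,k); (2,0,k); (2,11,g); (11,1,g); (17,0,k)
step 2: rule r2; match: 0->0, 1->6, 2->11, 3->2; deleted nodes (none); deleted edges (2,11,g); added nodes (none); added edges (none); result: nodes: 0:p, 1:p, 2:q, 5:p, 6:q, 11:p, 13:q, 17:q, 18:q edges: (0,1,h); (0,11,h); (0,17,h); (1,2,k); (2,0,k); (11,1,g); (17,0,k)
final:
nodes: 0:p, 1:p, 2:q, 5:p, 6:q, 11:p, 13:q, 17:q, 18:q
edges: (0,1,h); (0,11,h); (0,17,h); (1,2,k); (2,0,k); (11,1,g); (17,0,k)


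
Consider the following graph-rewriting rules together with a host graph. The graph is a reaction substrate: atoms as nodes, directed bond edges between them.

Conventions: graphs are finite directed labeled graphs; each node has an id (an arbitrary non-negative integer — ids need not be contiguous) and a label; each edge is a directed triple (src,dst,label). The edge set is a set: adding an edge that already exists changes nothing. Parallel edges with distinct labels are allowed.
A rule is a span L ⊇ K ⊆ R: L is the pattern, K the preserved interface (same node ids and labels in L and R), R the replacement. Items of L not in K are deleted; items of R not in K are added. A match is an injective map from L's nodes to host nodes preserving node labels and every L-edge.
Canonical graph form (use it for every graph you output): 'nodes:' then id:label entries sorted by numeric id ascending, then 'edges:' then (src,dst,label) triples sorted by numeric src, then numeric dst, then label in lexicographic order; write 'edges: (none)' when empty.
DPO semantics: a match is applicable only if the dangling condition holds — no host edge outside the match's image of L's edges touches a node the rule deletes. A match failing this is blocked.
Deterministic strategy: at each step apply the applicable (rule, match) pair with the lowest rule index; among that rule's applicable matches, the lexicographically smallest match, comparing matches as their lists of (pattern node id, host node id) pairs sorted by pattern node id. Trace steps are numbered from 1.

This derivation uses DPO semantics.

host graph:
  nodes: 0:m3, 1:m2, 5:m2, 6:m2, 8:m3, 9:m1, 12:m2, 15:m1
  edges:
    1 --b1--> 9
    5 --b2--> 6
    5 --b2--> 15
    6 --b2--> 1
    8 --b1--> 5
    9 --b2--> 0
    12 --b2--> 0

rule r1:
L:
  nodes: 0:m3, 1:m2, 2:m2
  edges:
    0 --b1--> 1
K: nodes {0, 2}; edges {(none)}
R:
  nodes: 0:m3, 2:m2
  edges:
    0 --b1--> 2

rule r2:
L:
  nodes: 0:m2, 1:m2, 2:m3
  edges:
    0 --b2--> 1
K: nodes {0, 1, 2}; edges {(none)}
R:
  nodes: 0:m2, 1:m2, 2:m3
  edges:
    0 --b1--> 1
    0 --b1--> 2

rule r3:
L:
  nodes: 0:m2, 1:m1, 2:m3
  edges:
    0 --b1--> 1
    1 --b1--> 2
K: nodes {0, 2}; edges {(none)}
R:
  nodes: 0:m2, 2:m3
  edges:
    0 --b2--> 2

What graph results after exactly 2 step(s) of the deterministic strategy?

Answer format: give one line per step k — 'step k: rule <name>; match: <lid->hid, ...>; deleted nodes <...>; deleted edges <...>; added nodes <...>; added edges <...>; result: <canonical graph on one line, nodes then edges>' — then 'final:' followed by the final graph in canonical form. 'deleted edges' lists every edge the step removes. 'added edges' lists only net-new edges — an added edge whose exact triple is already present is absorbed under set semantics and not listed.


step 1: rule r2; match: 0->5, 1->6, 2->0; deleted nodes (none); deleted edges (5,6,b2); added nodes (none); added edges (5,0,b1); (5,6,b1); result: nodes: 0:m3, 1:m2, 5:m2, 6:m2, 8:m3, 9:m1, 12:m2, 15:m1 edges: (1,9,b1); (5,0,b1); (5,6,b1); (5,15,b2); (6,1,b2); (8,5,b1); (9,0,b2); (12,0,b2)
step 2: rule r2; match: 0->6, 1->1, 2->0; deleted nodes (none); deleted edges (6,1,b2); added nodes (none); added edges (6,0,b1); (6,1,b1); result: nodes: 0:m3, 1:m2, 5:m2, 6:m2, 8:m3, 9:m1, 12:m2, 15:m1 edges: (1,9,b1); (5,0,b1); (5,6,b1); (5,15,b2); (6,0,b1); (6,1,b1); (8,5,b1); (9,0,b2); (12,0,b2)
final:
nodes: 0:m3, 1:m2, 5:m2, 6:m2, 8:m3, 9:m1, 12:m2, 15:m1
edges: (1,9,b1); (5,0,b1); (5,6,b1); (5,15,b2); (6,0,b1); (6,1,b1); (8,5,b1); (9,0,b2); (12,0,b2)


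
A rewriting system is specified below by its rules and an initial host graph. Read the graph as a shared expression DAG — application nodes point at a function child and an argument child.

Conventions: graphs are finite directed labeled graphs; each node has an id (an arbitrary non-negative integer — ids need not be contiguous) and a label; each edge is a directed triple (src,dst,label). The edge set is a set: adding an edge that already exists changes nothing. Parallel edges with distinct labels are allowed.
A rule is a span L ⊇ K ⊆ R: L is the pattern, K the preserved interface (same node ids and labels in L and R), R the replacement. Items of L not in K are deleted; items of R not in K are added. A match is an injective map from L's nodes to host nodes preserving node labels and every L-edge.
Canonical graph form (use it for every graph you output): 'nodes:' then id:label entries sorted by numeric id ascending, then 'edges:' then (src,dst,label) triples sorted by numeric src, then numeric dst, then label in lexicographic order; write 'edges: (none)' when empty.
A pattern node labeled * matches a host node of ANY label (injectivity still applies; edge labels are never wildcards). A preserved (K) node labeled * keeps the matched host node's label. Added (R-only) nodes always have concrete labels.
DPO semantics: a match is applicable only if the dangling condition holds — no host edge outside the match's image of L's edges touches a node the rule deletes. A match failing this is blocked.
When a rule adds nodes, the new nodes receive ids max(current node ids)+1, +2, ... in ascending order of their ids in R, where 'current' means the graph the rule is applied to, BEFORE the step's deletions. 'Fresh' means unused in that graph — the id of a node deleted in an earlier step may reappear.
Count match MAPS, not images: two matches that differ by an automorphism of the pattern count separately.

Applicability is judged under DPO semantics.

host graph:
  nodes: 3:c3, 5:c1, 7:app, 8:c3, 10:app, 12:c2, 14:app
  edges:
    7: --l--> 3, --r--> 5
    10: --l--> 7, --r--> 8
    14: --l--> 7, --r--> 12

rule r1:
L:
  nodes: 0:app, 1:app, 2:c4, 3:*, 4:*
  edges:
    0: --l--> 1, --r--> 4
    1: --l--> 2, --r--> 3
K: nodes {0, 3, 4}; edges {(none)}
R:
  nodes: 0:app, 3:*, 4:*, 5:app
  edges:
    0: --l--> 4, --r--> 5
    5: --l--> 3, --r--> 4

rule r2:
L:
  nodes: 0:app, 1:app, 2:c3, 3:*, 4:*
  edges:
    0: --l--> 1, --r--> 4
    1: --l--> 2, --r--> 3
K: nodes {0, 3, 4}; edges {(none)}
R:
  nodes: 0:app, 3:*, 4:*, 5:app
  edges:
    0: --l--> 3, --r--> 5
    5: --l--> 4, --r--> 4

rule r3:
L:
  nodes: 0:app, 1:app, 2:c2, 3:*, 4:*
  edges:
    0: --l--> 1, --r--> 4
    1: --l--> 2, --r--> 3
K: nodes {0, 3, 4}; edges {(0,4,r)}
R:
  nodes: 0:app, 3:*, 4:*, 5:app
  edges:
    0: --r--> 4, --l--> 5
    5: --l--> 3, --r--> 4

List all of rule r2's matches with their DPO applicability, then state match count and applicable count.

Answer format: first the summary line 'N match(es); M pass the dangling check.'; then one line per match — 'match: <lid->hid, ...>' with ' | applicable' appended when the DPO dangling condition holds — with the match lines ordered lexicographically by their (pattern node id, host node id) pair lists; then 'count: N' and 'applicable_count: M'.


2 match(es); 0 pass the dangling check.
match: 0->10, 1->7, 2->3, 3->5, 4->8
match: 0->14, 1->7, 2->3, 3->5, 4->12
count: 2
applicable_count: 0


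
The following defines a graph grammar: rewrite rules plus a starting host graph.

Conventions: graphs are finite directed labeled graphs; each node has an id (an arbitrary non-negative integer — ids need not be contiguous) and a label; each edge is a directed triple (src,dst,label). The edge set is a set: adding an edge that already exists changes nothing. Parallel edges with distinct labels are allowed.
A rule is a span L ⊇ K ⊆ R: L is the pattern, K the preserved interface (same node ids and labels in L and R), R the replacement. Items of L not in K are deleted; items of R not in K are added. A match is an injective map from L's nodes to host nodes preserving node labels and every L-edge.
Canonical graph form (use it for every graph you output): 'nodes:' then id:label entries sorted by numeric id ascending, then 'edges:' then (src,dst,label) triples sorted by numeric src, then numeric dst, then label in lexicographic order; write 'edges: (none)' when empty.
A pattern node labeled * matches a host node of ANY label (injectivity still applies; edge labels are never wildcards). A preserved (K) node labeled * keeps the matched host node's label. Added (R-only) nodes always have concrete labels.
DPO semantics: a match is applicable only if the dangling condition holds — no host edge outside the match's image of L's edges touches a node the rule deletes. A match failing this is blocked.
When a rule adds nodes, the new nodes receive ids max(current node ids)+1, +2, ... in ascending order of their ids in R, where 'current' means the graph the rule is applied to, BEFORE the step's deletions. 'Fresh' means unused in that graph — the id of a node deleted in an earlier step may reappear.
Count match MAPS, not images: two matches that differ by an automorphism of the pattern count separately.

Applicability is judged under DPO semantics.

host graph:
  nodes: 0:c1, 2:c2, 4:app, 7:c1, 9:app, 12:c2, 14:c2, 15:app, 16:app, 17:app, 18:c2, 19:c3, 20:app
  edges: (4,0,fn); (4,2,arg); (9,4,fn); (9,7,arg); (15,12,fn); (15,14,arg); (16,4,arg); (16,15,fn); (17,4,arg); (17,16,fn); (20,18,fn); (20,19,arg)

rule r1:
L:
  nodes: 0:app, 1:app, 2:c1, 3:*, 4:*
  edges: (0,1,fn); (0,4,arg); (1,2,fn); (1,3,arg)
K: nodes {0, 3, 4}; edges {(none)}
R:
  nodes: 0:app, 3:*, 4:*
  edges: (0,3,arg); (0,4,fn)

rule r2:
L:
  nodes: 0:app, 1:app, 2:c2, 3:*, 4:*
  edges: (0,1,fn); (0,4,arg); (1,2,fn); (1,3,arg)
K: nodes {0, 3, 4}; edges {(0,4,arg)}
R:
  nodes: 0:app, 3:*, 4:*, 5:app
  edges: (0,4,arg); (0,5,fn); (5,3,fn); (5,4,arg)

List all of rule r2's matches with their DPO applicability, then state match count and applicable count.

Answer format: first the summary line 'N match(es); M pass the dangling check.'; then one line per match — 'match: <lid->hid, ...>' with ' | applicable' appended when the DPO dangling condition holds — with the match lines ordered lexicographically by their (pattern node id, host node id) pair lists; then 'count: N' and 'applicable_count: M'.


1 match(es); 1 pass the dangling check.
match: 0->16, 1->15, 2->12, 3->14, 4->4 | applicable
count: 1
applicable_count: 1


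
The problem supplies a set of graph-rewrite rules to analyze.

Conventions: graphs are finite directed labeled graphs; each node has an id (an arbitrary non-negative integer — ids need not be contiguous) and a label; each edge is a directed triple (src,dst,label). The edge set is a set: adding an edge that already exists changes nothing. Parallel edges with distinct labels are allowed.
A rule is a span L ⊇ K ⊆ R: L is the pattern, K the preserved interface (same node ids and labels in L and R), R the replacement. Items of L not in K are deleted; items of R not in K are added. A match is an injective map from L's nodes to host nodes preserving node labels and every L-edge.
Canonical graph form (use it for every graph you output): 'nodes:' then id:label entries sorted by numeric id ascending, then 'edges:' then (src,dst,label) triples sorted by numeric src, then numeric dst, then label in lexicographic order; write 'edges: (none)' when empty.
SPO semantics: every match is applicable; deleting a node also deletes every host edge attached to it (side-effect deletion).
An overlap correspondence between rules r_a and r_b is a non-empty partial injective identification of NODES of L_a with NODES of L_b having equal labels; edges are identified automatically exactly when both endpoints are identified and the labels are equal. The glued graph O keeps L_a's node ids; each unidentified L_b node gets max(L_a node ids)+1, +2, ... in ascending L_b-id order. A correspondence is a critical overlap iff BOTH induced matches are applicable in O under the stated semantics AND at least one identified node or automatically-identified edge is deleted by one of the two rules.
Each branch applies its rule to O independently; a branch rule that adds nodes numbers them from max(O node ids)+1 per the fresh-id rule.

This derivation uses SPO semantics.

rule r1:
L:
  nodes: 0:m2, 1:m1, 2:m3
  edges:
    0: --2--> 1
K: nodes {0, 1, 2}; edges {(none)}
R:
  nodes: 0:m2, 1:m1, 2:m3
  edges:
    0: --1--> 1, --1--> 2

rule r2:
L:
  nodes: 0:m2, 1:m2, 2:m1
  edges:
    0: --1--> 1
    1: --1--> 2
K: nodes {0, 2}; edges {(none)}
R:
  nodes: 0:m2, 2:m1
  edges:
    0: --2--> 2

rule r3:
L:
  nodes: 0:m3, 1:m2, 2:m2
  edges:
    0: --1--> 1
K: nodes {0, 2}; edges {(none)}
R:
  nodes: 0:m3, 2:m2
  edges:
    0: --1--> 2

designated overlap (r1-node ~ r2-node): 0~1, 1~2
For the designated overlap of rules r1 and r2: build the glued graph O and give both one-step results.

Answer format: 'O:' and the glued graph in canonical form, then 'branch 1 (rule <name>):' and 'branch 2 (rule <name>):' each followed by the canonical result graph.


O:
nodes: 0:m2, 1:m1, 2:m3, 3:m2
edges: (0,1,1); (0,1,2); (3,0,1)
branch 1 (rule r1):
nodes: 0:m2, 1:m1, 2:m3, 3:m2
edges: (0,1,1); (0,2,1); (3,0,1)
branch 2 (rule r2):
nodes: 1:m1, 2:m3, 3:m2
edges: (3,1,2)


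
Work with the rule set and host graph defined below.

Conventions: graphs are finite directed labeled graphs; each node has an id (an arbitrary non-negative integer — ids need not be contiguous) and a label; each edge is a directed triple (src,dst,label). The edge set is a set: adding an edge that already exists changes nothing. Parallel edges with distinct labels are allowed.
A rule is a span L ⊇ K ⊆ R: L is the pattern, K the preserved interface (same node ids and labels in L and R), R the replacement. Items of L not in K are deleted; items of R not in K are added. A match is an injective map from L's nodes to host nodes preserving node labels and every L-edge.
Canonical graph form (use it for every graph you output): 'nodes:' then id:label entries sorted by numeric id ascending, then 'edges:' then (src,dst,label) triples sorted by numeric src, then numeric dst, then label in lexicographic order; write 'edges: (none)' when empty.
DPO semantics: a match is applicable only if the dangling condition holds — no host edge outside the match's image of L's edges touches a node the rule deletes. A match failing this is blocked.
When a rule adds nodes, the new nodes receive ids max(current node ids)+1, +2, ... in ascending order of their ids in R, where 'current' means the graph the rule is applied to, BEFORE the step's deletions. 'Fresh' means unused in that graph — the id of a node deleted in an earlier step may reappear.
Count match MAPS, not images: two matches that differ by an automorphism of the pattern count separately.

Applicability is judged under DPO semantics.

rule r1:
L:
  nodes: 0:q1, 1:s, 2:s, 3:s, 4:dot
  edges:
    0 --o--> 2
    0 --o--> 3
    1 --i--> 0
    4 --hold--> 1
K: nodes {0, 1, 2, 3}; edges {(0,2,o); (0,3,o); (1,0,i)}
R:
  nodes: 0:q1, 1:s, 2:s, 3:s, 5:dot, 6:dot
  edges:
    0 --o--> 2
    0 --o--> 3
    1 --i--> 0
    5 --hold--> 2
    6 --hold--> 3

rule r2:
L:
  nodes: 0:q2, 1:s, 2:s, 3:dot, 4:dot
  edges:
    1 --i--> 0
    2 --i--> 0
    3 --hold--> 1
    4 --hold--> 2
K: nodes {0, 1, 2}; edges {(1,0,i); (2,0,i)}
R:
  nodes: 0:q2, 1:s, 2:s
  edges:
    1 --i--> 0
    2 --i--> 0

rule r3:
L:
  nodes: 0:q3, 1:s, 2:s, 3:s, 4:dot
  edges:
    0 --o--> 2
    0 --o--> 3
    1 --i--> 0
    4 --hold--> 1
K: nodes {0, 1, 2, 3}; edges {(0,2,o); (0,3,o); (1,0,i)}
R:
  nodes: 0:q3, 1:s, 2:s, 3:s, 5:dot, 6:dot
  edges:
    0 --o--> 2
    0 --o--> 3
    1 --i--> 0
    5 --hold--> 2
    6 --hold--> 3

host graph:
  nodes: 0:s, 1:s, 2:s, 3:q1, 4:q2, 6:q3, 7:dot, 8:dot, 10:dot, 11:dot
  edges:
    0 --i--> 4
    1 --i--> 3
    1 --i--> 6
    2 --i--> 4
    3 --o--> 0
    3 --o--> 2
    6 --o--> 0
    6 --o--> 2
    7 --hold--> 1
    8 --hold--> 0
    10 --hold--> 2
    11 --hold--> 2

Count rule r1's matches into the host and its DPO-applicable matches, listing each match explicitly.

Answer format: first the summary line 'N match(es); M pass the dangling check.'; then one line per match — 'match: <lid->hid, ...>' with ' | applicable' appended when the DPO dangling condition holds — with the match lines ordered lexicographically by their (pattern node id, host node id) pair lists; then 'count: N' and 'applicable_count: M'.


2 match(es); 2 pass the dangling check.
match: 0->3, 1->1, 2->0, 3->2, 4->7 | applicable
match: 0->3, 1->1, 2->2, 3->0, 4->7 | applicable
count: 2
applicable_count: 2


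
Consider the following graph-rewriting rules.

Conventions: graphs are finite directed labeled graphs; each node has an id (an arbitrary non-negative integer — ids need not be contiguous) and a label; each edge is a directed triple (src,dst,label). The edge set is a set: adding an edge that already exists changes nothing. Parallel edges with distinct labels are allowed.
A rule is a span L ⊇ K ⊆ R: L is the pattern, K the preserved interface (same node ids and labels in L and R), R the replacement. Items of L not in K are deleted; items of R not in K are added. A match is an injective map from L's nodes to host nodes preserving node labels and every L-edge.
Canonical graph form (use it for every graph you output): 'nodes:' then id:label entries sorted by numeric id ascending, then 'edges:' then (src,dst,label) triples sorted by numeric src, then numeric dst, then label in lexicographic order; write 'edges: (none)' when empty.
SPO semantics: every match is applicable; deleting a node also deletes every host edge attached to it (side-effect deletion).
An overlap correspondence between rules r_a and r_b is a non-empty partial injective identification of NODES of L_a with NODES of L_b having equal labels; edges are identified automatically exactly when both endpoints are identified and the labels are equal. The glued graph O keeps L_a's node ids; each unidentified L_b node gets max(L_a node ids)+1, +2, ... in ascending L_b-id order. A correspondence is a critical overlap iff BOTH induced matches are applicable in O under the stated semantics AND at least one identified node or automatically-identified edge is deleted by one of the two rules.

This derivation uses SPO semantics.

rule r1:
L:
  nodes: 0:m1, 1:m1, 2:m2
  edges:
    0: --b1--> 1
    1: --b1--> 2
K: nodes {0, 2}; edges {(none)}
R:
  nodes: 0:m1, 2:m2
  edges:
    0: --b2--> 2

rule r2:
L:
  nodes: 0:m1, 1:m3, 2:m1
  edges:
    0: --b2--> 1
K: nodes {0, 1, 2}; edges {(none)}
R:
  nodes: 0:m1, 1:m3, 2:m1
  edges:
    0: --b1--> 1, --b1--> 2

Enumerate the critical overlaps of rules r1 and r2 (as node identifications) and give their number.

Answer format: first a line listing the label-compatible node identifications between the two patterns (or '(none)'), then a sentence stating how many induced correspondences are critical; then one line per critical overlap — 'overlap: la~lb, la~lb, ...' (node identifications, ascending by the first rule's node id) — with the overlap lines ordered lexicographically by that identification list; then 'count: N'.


label-compatible node identifications between L(r1) and L(r2): 0~0, 0~2, 1~0, 1~2
4 of the induced correspondences are critical overlaps of r1 and r2.
overlap: 0~0, 1~2
overlap: 0~2, 1~0
overlap: 1~0
overlap: 1~2
count: 4
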